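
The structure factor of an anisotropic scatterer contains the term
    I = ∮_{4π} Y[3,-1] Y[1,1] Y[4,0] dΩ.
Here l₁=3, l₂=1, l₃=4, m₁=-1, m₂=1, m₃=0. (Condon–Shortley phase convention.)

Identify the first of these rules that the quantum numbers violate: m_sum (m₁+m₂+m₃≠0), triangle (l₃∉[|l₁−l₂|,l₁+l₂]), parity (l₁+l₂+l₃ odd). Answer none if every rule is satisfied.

azimuthal sum: -1 + 1 + 0 = 0  ✓
2 ≤ 4 ≤ 4 (triangle on l)  ✓
L = 3 + 1 + 4 = 8 (even)  ✓

none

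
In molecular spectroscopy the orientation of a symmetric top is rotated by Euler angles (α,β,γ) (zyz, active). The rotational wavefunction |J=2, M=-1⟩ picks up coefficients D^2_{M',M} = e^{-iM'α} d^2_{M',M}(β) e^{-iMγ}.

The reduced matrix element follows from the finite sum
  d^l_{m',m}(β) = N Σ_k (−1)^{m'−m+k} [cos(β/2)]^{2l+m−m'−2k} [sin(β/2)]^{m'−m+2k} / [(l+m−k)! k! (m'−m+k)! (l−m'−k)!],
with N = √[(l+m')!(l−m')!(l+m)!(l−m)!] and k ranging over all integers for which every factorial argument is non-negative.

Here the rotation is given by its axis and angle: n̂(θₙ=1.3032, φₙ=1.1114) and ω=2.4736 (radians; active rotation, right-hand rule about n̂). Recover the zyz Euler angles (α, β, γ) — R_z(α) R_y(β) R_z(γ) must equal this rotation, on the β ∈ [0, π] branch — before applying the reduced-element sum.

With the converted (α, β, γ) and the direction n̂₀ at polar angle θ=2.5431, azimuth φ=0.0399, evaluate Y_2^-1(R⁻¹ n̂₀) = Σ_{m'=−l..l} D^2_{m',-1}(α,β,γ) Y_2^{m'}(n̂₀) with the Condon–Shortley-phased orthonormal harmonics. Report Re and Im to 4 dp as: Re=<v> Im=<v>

Axis–angle → zyz. n̂ = (sinθₙcosφₙ, sinθₙsinφₙ, cosθₙ) = (+0.427626, +0.864420, +0.264414), ω = 2.4736.
R = I cosω + sinω [n̂]ₓ + (1−cosω) n̂n̂ᵀ gives
  R = [-0.458642, +0.496066, +0.737269; +0.823628, +0.548773, +0.143127; -0.333593, +0.672880, -0.660264]
β = atan2(√(R₁₃²+R₂₃²), R₃₃) = 2.291967; α = atan2(R₂₃, R₁₃) mod 2π = 0.191746; γ = atan2(R₃₂, −R₃₁) mod 2π = 1.110539
Need the full column D^2_{m',-1} for m'=−2..2 at α=0.1917, β=2.2920, γ=1.1105.
cos(β/2)=0.412150, sin(β/2)=0.911116
d^2_{-2,-1}: single k=1 term ⇒ +0.127577;  D = +0.009784+0.127201i
d^2_{-1,-1}: k∈[0..1] ⇒ +0.028855 -0.423039 = -0.394183;  D = -0.104576-0.380059i
d^2_{0,-1}: k∈[0..1] ⇒ -0.156249 +0.763576 = +0.607327;  D = +0.269762+0.544127i
d^2_{1,-1}: k∈[0..1] ⇒ +0.423039 -0.689119 = -0.266081;  D = -0.161452-0.211499i
d^2_{2,-1}: single k=0 term ⇒ -0.623457;  D = -0.465810-0.414391i
Y_2^{m'}(θ=2.5431,φ=0.0399) and Σ D·Y over m':
  (+0.0098+0.1272i)·(+0.1222-0.0098i)  (-0.1046-0.3801i)·(-0.3593+0.0143i)  (+0.2698+0.5441i)·(+0.3305+0.0000i)  (-0.1615-0.2115i)·(+0.3593+0.0143i)  (-0.4658-0.4144i)·(+0.1222+0.0098i)
Y_2^-1(R⁻¹ n̂) = +0.026750+0.196808i

Re=0.0267 Im=0.1968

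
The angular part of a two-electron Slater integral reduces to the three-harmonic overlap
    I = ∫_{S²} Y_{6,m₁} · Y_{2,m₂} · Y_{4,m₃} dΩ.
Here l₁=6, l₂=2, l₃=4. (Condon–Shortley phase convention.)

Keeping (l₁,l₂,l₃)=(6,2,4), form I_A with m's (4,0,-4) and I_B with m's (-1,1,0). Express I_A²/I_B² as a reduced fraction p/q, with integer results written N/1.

9/35

Same 6,2,4: normalisation and zero-m 3j drop out of the ratio.
A: Δ: 4! 8! 0! / 13! → 1/6435; sum: t=2:+1/161280 = 1/161280; 3j²(6 2 4; 4 0 -4) = Δ·Π!·Σ² = 1/143  (sign +1)
B: Δ: 4! 8! 0! / 13! → 1/6435; sum: t=3:−1/3456 = -1/3456; 3j²(6 2 4; -1 1 0) = Δ·Π!·Σ² = 35/1287  (sign -1)
I_A²/I_B² = (1/143)/(35/1287) = 9/35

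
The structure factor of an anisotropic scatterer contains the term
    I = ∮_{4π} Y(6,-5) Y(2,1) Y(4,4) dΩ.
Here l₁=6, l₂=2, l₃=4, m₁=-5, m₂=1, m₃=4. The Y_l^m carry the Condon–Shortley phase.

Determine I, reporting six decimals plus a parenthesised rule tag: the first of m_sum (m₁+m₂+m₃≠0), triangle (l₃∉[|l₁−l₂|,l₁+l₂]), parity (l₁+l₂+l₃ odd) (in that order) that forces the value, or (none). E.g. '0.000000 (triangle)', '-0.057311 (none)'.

-0.204295 (none)

m-sum 0 ✓  L=12 even ✓  4≤4≤8 ✓
Π(2lᵢ+1) = 13×5×9 = 585
triangle coeff Δ(6,2,4) = 1/6435
Σ_t [2,2]: t=2:+1/2304 = 1/2304
(3j)²=5/143 [(6 2 4; 0 0 0)], sign=+1
Σ_t [3,3]: t=3:−1/241920 = -1/241920
(3j)²=1/39 [(6 2 4; -5 1 4)], sign=-1
⇒ 4πI² = 75/143
I = (-1)√(75/143/(4π)) = -0.20429497
No selection rule forces the value: the integral is nonzero (none).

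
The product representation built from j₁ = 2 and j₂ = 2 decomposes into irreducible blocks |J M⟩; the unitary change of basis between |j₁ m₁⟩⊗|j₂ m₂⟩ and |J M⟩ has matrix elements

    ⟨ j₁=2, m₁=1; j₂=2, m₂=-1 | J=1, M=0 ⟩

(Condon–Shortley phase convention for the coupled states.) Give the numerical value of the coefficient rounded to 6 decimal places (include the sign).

−√(1/10) ≈ -0.316228

j₁+j₂−J=3  J+j₁−j₂=1  J−j₁+j₂=1  j₁+j₂+J+1=6
(j₁±m₁, j₂±m₂, J±M) = (3,1,1,3,1,1)
P² = 9/10
sum k=0..1:
  [0] +1/6 = 1/6
  [1] −1/2 = -1/2
S = -1/3
C² = P²·S² = 1/10 ; C = -0.316228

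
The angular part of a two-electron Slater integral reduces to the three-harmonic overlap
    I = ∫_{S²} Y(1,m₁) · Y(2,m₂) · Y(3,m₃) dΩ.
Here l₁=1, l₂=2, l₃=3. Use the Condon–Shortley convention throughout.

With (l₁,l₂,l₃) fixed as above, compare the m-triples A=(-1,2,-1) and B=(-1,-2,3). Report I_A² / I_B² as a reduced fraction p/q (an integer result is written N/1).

l's match ⇒ only the (l;m) 3-j factors differ between A and B.
A: triangle coeff Δ(1,2,3) = 1/105; Σ_t [0,0]: t=0:+1/48 = 1/48; (3j)²=1/105 [(1 2 3; -1 2 -1)], sign=+1
B: triangle coeff Δ(1,2,3) = 1/105; Σ_t [0,0]: t=0:+1/48 = 1/48; (3j)²=1/7 [(1 2 3; -1 -2 3)], sign=+1
I_A²/I_B² = (1/105)/(1/7) = 1/15

1/15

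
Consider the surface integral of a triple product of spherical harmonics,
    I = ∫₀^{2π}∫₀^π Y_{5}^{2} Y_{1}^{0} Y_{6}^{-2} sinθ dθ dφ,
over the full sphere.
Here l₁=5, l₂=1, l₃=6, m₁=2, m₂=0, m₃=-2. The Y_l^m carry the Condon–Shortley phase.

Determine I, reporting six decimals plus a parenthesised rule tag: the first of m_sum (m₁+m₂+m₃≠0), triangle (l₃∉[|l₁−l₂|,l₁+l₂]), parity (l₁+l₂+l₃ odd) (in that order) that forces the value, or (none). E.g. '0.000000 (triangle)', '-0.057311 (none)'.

Rules hold: Σm=0, L=12 even, 4≤6≤6.
N = 11·3·13 = 429
Δ = 0!·10!·2!/13! = 1/858
Racah Σ t=0..0: t=0:+1/14400 = 1/14400
⇒ 3j(5 1 6; 0 0 0)² = 6/143, sgn +1
Racah Σ t=0..0: t=0:+1/30240 = 1/30240
⇒ 3j(5 1 6; 2 0 -2)² = 16/429, sgn +1
4πI² = N·(3j₀)²·(3jₘ)² = 96/143
I = +1·√(0.671329/4π) = 0.23113338
No selection rule forces the value: the integral is nonzero (none).

0.231133 (none)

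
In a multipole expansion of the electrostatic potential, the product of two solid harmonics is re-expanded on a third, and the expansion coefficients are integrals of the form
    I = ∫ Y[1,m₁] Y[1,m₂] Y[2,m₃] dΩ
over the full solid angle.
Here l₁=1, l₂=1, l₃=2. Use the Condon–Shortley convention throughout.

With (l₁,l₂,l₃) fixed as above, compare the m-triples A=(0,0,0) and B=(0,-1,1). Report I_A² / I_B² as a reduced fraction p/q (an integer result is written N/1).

4/3

l's match ⇒ only the (l;m) 3-j factors differ between A and B.
A: triangle coeff Δ(1,1,2) = 1/30; Σ_t [0,0]: t=0:+1/1 = 1/1; (3j)²=2/15 [(1 1 2; 0 0 0)], sign=+1
B: triangle coeff Δ(1,1,2) = 1/30; Σ_t [0,0]: t=0:+1/2 = 1/2; (3j)²=1/10 [(1 1 2; 0 -1 1)], sign=-1
I_A²/I_B² = (2/15)/(1/10) = 4/3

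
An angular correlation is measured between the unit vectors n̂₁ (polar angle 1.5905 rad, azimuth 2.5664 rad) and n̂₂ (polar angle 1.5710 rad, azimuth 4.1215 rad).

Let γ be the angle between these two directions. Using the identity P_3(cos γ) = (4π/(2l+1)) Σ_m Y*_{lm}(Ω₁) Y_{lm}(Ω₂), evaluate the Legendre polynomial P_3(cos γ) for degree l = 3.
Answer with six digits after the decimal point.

-0.023535

Term-by-term m-sum for l=3 (normalisation 4π/7 = 1.795196):
  term(m=-3) = -0.008189+0.173782i   from Y*(Ω₁)=+0.064284+0.411996i, Y(Ω₂)=+0.408751+0.083654i
  term(m=-2) = -0.000004-0.000000i   from Y*(Ω₁)=-0.008215+0.018375i, Y(Ω₂)=+0.000079+0.000193i
  term(m=-1) = +0.001636-0.104210i   from Y*(Ω₁)=+0.270598-0.175434i, Y(Ω₂)=+0.180043-0.268384i
  term(m=+0) = +0.000005+0.000000i   from Y*(Ω₁)=+0.022043-0.000000i, Y(Ω₂)=+0.000228+0.000000i
  term(m=+1) = +0.001636+0.104210i   from Y*(Ω₁)=-0.270598-0.175434i, Y(Ω₂)=-0.180043-0.268384i
  term(m=+2) = -0.000004+0.000000i   from Y*(Ω₁)=-0.008215-0.018375i, Y(Ω₂)=+0.000079-0.000193i
  term(m=+3) = -0.008189-0.173782i   from Y*(Ω₁)=-0.064284+0.411996i, Y(Ω₂)=-0.408751+0.083654i
Σ over m = -0.013110+0.000000i; ×(4π/7) → -0.023535+0.000000i. Real part: -0.023535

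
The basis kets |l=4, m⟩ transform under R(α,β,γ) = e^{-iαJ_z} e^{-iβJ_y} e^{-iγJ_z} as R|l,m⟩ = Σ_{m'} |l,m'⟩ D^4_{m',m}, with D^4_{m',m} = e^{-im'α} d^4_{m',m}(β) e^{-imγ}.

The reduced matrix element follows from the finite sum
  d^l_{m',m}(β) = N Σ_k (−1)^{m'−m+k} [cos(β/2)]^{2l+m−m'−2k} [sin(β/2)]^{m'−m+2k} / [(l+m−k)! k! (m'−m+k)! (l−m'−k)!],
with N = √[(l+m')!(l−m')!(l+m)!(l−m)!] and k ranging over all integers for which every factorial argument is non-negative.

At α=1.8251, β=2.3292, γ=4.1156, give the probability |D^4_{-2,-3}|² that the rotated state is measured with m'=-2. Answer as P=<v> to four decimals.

D^4_{-2,-3}(1.8251,2.3292,4.1156) = e^{-i·-2·1.8251}·d^4_{-2,-3}(2.3292)·e^{-i·-3·4.1156}. Compute d first:
c=cos(2.329200/2)=0.395118, s=sin(2.329200/2)=0.918630; N=√[2·720·1·5040]=2693.993318
k∈{0,1} keeps every argument non-negative
  k=0: (−1)^1·2693.9933/(720)·0.3951^7·0.9186^1 = -0.005168
  k=1: (−1)^2·2693.9933/(240)·0.3951^5·0.9186^3 = +0.083800
d^4_{-2,-3}(2.3292) = -0.005168 +0.083800 = +0.078632
|D^4_{-2,-3}|² = |d^4_{-2,-3}(β)|² = (+0.078632)² = 0.006183 (the z-rotation phases have unit modulus)

P=0.0062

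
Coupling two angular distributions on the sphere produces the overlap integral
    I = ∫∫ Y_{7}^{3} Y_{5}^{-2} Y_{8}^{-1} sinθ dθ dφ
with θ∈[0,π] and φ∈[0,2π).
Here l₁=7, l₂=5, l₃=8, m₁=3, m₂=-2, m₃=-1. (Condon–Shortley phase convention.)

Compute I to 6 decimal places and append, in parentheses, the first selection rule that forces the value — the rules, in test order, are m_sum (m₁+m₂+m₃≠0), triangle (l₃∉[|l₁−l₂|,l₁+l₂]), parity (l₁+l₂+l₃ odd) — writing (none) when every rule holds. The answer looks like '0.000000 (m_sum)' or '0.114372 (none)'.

0.072624 (none)

m-sum 0 ✓  L=20 even ✓  2≤8≤12 ✓
Π(2lᵢ+1) = 15×11×17 = 2805
triangle coeff Δ(7,5,8) = 1/814773960
Σ_t [0,4]: t=0:+1/87091200 t=1:−1/4976640 t=2:+1/2073600 t=3:−1/4976640 t=4:+1/87091200 = 1/9676800
(3j)²=360/46189 [(7 5 8; 0 0 0)], sign=+1
Σ_t [0,3]: t=0:+1/14929920 t=1:−1/8709120 t=2:+1/38707200 t=3:−1/1567641600 = -71/3135283200
(3j)²=5041/1662804 [(7 5 8; 3 -2 -1)], sign=+1
⇒ 4πI² = 756150/11408683
I = (+1)√(756150/11408683/(4π)) = 0.07262419
No selection rule forces the value: the integral is nonzero (none).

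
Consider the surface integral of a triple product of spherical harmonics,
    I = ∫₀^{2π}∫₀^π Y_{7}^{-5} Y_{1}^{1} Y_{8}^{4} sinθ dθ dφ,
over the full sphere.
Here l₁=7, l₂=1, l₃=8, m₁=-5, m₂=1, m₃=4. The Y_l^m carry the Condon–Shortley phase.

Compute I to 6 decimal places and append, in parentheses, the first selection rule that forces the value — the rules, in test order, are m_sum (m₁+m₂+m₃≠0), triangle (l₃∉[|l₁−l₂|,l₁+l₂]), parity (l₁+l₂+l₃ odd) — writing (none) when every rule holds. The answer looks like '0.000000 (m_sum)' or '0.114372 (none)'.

m-sum 0 ✓  L=16 even ✓  6≤8≤8 ✓
Π(2lᵢ+1) = 15×3×17 = 765
triangle coeff Δ(7,1,8) = 1/2040
Σ_t [0,0]: t=0:+1/25401600 = 1/25401600
(3j)²=8/255 [(7 1 8; 0 0 0)], sign=+1
Σ_t [0,0]: t=0:+1/1916006400 = 1/1916006400
(3j)²=1/340 [(7 1 8; -5 1 4)], sign=+1
⇒ 4πI² = 6/85
I = (+1)√(6/85/(4π)) = 0.07494820
No selection rule forces the value: the integral is nonzero (none).

0.074948 (none)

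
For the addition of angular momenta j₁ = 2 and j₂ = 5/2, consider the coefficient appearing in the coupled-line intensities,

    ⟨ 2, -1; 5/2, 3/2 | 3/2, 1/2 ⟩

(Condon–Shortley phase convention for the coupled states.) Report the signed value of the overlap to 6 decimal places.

+√(2/105) = +0.138013

triangle: 3!*1!*2!/7! = 12/5040
(j±m)!: 1!*3!*4!*1!*2!*1! = 288
prefactor² = (2J+1)*Δ*N² = 96/35
  k=2: +1/(2!*1!*1!*2!*0!*0!) = 1/4
  k=3: −1/(3!*0!*0!*1!*1!*1!) = -1/6
Σ = 1/12  ⇒  CG² = 96/35*(1/12)² = 2/105
CG = +√(2/105) = +0.138013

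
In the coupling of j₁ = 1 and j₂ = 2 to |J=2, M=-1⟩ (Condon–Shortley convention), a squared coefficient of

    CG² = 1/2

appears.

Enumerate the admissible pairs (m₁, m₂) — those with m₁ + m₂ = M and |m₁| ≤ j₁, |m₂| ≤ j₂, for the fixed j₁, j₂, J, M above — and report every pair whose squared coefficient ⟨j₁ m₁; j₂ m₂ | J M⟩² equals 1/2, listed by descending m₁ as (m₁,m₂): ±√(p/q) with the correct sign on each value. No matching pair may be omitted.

Admissible pairs with m₁+m₂ = M = -1: (-1,0), (0,-1), (1,-2)
  (m₁,m₂)=(1,-2): CG² = 1/3, CG = +√(1/3)
  (m₁,m₂)=(0,-1): CG² = 1/6, CG = +√(1/6)
  (m₁,m₂)=(-1,0): CG² = 1/2, CG = −√(1/2)   ← matches the target
Pairs with CG² = 1/2: (-1,0): −√(1/2)

(-1,0): −√(1/2)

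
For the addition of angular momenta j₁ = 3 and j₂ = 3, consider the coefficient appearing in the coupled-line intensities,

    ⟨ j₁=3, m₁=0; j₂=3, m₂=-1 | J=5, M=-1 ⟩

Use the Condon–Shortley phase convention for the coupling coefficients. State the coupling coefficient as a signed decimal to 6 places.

j₁+j₂−J=1  J+j₁−j₂=5  J−j₁+j₂=5  j₁+j₂+J+1=12
(j₁±m₁, j₂±m₂, J±M) = (3,3,2,4,4,6)
P² = 69120/7
sum k=0..1:
  [0] +1/144 = 1/144
  [1] −1/288 = -1/288
S = 1/288
C² = P²·S² = 5/42 ; C = +0.345033

+0.345033  (= +√(5/42))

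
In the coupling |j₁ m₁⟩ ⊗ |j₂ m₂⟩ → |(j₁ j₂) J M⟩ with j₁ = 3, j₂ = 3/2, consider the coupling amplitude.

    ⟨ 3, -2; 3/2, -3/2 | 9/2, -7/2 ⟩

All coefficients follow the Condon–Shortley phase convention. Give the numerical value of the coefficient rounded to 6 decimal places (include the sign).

+0.816497

triangle: 0!·6!·3!/10! = 4320/3628800
(j±m)!: 1!·5!·0!·3!·1!·8! = 29030400
prefactor² = (2J+1)·Δ·N² = 345600
  k=0: +1/(0!·0!·5!·0!·1!·3!) = 1/720
Σ = 1/720  ⇒  CG² = 345600·(1/720)² = 2/3
CG = +√(2/3) = +0.816497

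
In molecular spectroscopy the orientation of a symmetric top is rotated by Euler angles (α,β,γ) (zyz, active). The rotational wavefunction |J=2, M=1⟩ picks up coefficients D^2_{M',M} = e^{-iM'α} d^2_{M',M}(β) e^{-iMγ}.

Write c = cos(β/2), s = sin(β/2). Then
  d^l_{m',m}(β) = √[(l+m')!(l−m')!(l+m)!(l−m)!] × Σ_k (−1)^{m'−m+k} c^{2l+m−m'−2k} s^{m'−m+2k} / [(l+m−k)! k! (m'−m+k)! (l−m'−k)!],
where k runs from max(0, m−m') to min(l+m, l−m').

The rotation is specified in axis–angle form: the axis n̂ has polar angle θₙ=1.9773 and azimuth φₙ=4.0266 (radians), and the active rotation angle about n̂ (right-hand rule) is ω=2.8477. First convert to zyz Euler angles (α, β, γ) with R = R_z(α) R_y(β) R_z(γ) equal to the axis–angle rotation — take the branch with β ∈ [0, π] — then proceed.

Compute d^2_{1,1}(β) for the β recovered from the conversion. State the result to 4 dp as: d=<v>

d=-0.4016

Axis–angle → zyz. n̂ = (sinθₙcosφₙ, sinθₙsinφₙ, cosθₙ) = (-0.581677, -0.710852, -0.395400), ω = 2.8477.
R = I cosω + sinω [n̂]ₓ + (1−cosω) n̂n̂ᵀ gives
  R = [-0.294935, +0.923783, +0.244209; +0.694704, +0.031832, +0.718591; +0.656049, +0.381591, -0.651144]
β = atan2(√(R₁₃²+R₂₃²), R₃₃) = 2.279887; α = atan2(R₂₃, R₁₃) mod 2π = 1.243197; γ = atan2(R₃₂, −R₃₁) mod 2π = 2.614775
d^2_{1,1}(β=2.2799) via the finite sum:
With c≡cos(β/2)=0.417646 and s≡sin(β/2)=0.908610, N=[6·1·6·1]^{1/2}=6.000000
Admissible k: 0..1 (factorial args all ≥0)
  k=0: (−1)^0·6.0000/(6)·0.4176^4·0.9086^0 = +0.030425
  k=1: (−1)^1·6.0000/(2)·0.4176^2·0.9086^2 = -0.432009
d^2_{1,1}(2.2799) = +0.030425 -0.432009 = -0.401583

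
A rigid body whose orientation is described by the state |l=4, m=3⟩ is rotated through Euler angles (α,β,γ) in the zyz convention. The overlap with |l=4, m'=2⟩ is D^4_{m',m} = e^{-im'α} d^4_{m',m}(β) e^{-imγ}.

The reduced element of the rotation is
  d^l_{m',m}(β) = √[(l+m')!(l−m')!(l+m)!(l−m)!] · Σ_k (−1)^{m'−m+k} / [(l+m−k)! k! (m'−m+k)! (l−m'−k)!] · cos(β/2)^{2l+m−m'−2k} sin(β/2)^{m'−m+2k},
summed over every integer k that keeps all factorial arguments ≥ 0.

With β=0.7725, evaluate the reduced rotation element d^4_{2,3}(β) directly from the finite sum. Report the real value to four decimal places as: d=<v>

d^4_{2,3}(β=0.7725) via the finite sum:
c=cos(0.772500/2)=0.926328, s=sin(0.772500/2)=0.376717; N=√[720·2·5040·1]=2693.993318
k: max(0,(3)−(2))=1 … min(4+(3),4−(2))=2
  k=1: (−1)^0·2693.9933/(720)·0.9263^7·0.3767^1 = +0.824962
  k=2: (−1)^1·2693.9933/(240)·0.9263^5·0.3767^3 = -0.409314
d^4_{2,3}(0.7725) = +0.824962 -0.409314 = +0.415648

d=0.4156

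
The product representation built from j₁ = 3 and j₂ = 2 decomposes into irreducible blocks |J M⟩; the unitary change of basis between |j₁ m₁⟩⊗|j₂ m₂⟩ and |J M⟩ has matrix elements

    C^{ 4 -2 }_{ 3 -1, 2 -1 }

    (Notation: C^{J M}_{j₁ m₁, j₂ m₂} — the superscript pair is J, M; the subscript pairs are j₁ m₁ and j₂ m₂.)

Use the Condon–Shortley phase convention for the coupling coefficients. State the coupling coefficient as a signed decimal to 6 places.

triangle: 1!×5!×3!/10! = 720/3628800
(j±m)!: 2!×4!×1!×3!×2!×6! = 414720
prefactor² = (2J+1)×Δ×N² = 5184/7
  k=0: +1/(0!×1!×4!×1!×1!×2!) = 1/48
  k=1: −1/(1!×0!×3!×0!×2!×3!) = -1/72
Σ = 1/144  ⇒  CG² = 5184/7×(1/144)² = 1/28
CG = +√(1/28) = +0.188982

+√(1/28) ≈ +0.188982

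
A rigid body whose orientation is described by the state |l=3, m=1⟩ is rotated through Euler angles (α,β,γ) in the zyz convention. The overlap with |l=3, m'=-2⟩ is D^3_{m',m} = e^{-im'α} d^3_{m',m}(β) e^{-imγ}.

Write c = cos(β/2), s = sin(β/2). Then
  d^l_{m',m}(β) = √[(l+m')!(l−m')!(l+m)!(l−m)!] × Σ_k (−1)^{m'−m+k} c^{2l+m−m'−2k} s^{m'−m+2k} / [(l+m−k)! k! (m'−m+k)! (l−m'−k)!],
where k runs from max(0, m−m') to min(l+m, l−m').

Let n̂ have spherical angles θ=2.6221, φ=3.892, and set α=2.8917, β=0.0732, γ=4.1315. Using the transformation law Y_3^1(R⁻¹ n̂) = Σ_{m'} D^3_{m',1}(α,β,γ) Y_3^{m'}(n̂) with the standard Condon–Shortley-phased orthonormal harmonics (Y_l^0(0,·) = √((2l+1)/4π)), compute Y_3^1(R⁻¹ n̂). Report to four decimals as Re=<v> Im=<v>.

Need the full column D^3_{m',1} for m'=−3..3 at α=2.8917, β=0.0732, γ=4.1315.
cos(β/2)=0.999330, sin(β/2)=0.036592
d^3_{-3,1}: single k=4 term ⇒ +0.000007;  D = -0.000001-0.000007i
d^3_{-2,1}: k∈[3..4] ⇒ +0.000309 -0.000000 = +0.000309;  D = -0.000025+0.000308i
d^3_{-1,1}: k∈[2..4] ⇒ +0.008012 -0.000014 +0.000000 = +0.007998;  D = +0.002599-0.007564i
d^3_{0,1}: k∈[1..3] ⇒ +0.126334 -0.000508 +0.000000 = +0.125826;  D = -0.069049+0.105187i
d^3_{1,1}: k∈[0..2] ⇒ +0.995988 -0.010683 +0.000011 = +0.985316;  D = +0.727615-0.664397i
d^3_{2,1}: k∈[0..1] ⇒ -0.115327 +0.000309 = -0.115017;  D = +0.101477-0.054143i
d^3_{3,1}: single k=0 term ⇒ +0.005172;  D = +0.005023-0.001231i
Y_3^{m'}(θ=2.6221,φ=3.892) and Σ D·Y over m':
  (-0.0000-0.0000i)·(+0.0321+0.0397i)  (-0.0000+0.0003i)·(-0.0153+0.2181i)  (+0.0026-0.0076i)·(-0.3248+0.3028i)  (-0.0690+0.1052i)·(-0.2487+0.0000i)  (+0.7276-0.6644i)·(+0.3248+0.3028i)  (+0.1015-0.0541i)·(-0.0153-0.2181i)  (+0.0050-0.0012i)·(-0.0321+0.0397i)
Y_3^1(R⁻¹ n̂) = +0.442590-0.039446i

Re=0.4426 Im=-0.0394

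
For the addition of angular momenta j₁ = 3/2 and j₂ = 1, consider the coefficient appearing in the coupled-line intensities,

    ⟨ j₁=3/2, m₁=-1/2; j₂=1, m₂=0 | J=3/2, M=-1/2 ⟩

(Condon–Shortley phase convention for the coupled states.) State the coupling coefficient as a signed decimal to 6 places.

triangle: 1!*2!*1!/5! = 2/120
(j±m)!: 1!*2!*1!*1!*1!*2! = 4
prefactor² = (2J+1)*Δ*N² = 4/15
  k=0: +1/(0!*1!*2!*1!*0!*0!) = 1/2
  k=1: −1/(1!*0!*1!*0!*1!*1!) = -1
Σ = -1/2  ⇒  CG² = 4/15*(-1/2)² = 1/15
CG = −√(1/15) = -0.258199

−√(1/15) = -0.258199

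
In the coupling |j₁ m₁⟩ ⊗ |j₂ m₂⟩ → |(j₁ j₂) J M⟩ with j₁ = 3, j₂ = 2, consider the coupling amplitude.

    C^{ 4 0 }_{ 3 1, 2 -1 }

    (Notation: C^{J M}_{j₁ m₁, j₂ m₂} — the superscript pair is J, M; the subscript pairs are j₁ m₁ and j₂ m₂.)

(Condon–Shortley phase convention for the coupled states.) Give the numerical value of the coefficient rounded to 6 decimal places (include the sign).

+0.597614

√[9·1!5!3!/10! · 4!2!1!3!4!4!] = √(10368/35)
  +(−1)^0/∏(0,1,2,1,3,2)! = 1/24  (running 1/24)
  +(−1)^1/∏(1,0,1,0,4,3)! = -1/144  (running 5/144)
⟨..|..⟩ = √(10368/35)·(5/144) = +0.597614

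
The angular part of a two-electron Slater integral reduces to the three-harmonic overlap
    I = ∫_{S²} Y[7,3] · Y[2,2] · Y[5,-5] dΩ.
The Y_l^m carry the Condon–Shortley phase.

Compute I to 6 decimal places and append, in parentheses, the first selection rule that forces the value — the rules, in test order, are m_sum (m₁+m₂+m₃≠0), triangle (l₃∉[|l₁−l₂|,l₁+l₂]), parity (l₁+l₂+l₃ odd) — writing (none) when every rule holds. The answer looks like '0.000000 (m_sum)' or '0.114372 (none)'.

-0.011332 (none)

m-sum 0 ✓  L=14 even ✓  5≤5≤9 ✓
Π(2lᵢ+1) = 15×5×11 = 825
triangle coeff Δ(7,2,5) = 1/15015
Σ_t [2,2]: t=2:+1/57600 = 1/57600
(3j)²=21/715 [(7 2 5; 0 0 0)], sign=-1
Σ_t [4,4]: t=4:+1/87091200 = 1/87091200
(3j)²=1/15015 [(7 2 5; 3 2 -5)], sign=+1
⇒ 4πI² = 3/1859
I = (-1)√(3/1859/(4π)) = -0.01133225
No selection rule forces the value: the integral is nonzero (none).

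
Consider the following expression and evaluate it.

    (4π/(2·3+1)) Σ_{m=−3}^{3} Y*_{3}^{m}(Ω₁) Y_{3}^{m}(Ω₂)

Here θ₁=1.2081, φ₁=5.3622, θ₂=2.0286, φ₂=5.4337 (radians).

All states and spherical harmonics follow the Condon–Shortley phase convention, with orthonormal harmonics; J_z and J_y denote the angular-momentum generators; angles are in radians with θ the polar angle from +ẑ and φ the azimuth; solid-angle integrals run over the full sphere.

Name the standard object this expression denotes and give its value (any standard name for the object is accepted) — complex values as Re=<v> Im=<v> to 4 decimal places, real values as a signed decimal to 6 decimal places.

Legendre polynomial (addition theorem), -0.234485

This sum is the spherical-harmonic addition theorem: it equals the Legendre polynomial P_l(cos γ) of the angle γ between the two directions.
Expand P_3 via completeness: Σ_{m} conj(Y_{3,m}) at Ω₁ times Y_{3,m} at Ω₂ —
  m=-3: (-0.316826, -0.126044) × (-0.249711, 0.168332) = (0.100332, -0.021857)  (running Σ = (0.100332, -0.021857))
  m=-2: (-0.084900, -0.305371) × (0.046459, -0.360478) = (-0.114024, 0.016417)  (running Σ = (-0.013692, -0.005440))
  m=-1: (-0.067751, 0.089157) × (-0.004455, -0.005066) = (0.000754, -0.000054)  (running Σ = (-0.012938, -0.005494))
  m=0: (-0.313871, -0.000000) × (0.333711, 0.000000) = (-0.104742, -0.000000)  (running Σ = (-0.117680, -0.005494))
  m=1: (0.067751, 0.089157) × (0.004455, -0.005066) = (0.000754, 0.000054)  (running Σ = (-0.116927, -0.005440))
  m=2: (-0.084900, 0.305371) × (0.046459, 0.360478) = (-0.114024, -0.016417)  (running Σ = (-0.230950, -0.021857))
  m=3: (0.316826, -0.126044) × (0.249711, 0.168332) = (0.100332, 0.021857)  (running Σ = (-0.130618, 0.000000))
Σ over m = (-0.130618, 0.000000); ×(4π/7) → (-0.234485, 0.000000). Real part: -0.234485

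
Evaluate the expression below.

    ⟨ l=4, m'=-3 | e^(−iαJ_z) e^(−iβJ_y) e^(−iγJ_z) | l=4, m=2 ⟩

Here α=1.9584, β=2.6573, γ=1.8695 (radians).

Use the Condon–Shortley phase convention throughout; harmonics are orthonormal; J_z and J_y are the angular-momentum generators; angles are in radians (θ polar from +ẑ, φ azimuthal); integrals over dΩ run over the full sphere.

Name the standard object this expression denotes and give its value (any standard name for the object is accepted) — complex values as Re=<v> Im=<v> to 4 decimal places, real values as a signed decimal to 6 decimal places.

This is a Wigner D-matrix element — the rotation-matrix element ⟨l m'| R(α,β,γ) |l m⟩ in the angular-momentum basis.
Split into d^4_{-3,2}(β=2.6573) × two z-phases.
Half-angle: c=0.239787, s=0.970826. N=√(1·5040·720·2)=2693.993318
k: max(0,(2)−(-3))=5 … min(4+(2),4−(-3))=6
  k=5: (−1)^0·2693.9933/(240)·0.2398^3·0.9708^5 = +0.133465
  k=6: (−1)^1·2693.9933/(720)·0.2398^1·0.9708^7 = -0.729252
d^4_{-3,2}(2.6573) = +0.133465 -0.729252 = -0.595787
Attach z-rotation phases: D = e^{-i(-3)(1.9584)}·(-0.595787)·e^{-i(2)(1.8695)} = +0.319197-0.503066i

Wigner D-matrix element, Re=0.3192 Im=-0.5031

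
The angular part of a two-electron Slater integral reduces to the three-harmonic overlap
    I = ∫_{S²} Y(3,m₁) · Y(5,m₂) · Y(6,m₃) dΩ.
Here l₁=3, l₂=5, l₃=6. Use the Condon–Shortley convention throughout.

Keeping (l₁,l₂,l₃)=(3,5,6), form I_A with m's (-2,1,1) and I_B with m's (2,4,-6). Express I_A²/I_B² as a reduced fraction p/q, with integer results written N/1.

Same 3,5,6: normalisation and zero-m 3j drop out of the ratio.
A: Δ: 2! 4! 8! / 15! → 1/675675; sum: t=1:−1/17280 t=2:+1/6912 = 1/11520; 3j²(3 5 6; -2 1 1) = Δ·Π!·Σ² = 2/143  (sign -1)
B: Δ: 2! 4! 8! / 15! → 1/675675; sum: t=1:−1/967680 = -1/967680; 3j²(3 5 6; 2 4 -6) = Δ·Π!·Σ² = 3/91  (sign -1)
I_A²/I_B² = (2/143)/(3/91) = 14/33

14/33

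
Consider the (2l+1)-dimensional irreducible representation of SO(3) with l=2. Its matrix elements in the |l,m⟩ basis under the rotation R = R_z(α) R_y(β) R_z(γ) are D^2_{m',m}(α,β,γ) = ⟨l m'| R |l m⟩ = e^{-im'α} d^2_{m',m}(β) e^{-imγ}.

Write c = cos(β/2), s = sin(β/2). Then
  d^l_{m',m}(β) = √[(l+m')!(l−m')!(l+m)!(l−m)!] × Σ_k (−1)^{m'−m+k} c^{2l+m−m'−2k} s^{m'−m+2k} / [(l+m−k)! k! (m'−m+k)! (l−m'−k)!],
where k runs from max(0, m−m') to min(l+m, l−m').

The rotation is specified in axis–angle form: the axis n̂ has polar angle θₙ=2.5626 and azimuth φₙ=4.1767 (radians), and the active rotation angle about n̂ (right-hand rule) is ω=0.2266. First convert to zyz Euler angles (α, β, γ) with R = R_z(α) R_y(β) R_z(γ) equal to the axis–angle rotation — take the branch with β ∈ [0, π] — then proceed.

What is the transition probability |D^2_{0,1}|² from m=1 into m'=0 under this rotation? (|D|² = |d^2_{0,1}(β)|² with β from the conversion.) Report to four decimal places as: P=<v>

P=0.0225

Axis–angle → zyz. n̂ = (sinθₙcosφₙ, sinθₙsinφₙ, cosθₙ) = (-0.279300, -0.470530, -0.837014), ω = 0.2266.
R = I cosω + sinω [n̂]ₓ + (1−cosω) n̂n̂ᵀ gives
  R = [+0.976430, +0.191408, -0.099736; -0.184689, +0.980096, +0.072817; +0.111688, -0.052681, +0.992346]
β = atan2(√(R₁₃²+R₂₃²), R₃₃) = 0.123805; α = atan2(R₂₃, R₁₃) mod 2π = 2.510948; γ = atan2(R₃₂, −R₃₁) mod 2π = 3.582326
First d^2_{0,1}(β=0.1238), then the phase factors e^{-i(0)α} and e^{-i(1)γ}:
c=cos(0.123805/2)=0.998085, s=sin(0.123805/2)=0.061863; N=√[2·2·6·1]=4.898979
k∈{1,2} keeps every argument non-negative
  k=1: (−1)^0·4.8990/(2)·0.9981^3·0.0619^1 = +0.150664
  k=2: (−1)^1·4.8990/(2)·0.9981^1·0.0619^3 = -0.000579
d^2_{0,1}(0.1238) = +0.150664 -0.000579 = +0.150085
|D^2_{0,1}|² = |d^2_{0,1}(β)|² = (+0.150085)² = 0.022526 (the z-rotation phases have unit modulus)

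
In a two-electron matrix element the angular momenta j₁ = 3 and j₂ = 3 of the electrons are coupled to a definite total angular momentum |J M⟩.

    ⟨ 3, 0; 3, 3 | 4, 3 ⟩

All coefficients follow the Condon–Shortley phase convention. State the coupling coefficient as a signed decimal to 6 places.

+√(9/22) ≈ +0.639602

triangle: 2!×4!×4!/11! = 1152/39916800
(j±m)!: 3!×3!×6!×0!×7!×1! = 130636800
prefactor² = (2J+1)×Δ×N² = 373248/11
  k=2: +1/(2!×0!×1!×4!×3!×0!) = 1/288
Σ = 1/288  ⇒  CG² = 373248/11×(1/288)² = 9/22
CG = +√(9/22) = +0.639602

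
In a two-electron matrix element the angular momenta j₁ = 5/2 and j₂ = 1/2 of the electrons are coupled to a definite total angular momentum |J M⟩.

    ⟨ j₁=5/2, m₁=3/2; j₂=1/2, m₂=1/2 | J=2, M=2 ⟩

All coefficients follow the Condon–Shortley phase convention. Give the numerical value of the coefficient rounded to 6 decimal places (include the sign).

-0.408248

√[5·1!4!0!/6! · 4!1!1!0!4!0!] = √(96)
  +(−1)^1/∏(1,0,0,0,4,0)! = -1/24  (running -1/24)
⟨..|..⟩ = √(96)·(-1/24) = -0.408248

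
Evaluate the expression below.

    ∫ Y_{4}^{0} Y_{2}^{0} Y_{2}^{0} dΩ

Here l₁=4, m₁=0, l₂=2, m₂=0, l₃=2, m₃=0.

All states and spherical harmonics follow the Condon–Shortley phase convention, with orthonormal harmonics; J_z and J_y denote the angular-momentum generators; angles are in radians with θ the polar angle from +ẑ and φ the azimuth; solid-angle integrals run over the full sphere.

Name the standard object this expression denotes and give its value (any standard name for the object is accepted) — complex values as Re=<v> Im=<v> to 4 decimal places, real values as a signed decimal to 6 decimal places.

Gaunt coefficient, +0.241796

This is a Gaunt coefficient — the integral of a triple product of spherical harmonics over the sphere.
m-sum 0 ✓  L=8 even ✓  2≤2≤6 ✓
Π(2lᵢ+1) = 9×5×5 = 225
triangle coeff Δ(4,2,2) = 1/630
Σ_t [2,2]: t=2:+1/16 = 1/16
(3j)²=2/35 [(4 2 2; 0 0 0)], sign=+1
(m-triple is (0,0,0) — same symbol as above.)
⇒ 4πI² = 36/49
I = (+1)√(36/49/(4π)) = 0.24179554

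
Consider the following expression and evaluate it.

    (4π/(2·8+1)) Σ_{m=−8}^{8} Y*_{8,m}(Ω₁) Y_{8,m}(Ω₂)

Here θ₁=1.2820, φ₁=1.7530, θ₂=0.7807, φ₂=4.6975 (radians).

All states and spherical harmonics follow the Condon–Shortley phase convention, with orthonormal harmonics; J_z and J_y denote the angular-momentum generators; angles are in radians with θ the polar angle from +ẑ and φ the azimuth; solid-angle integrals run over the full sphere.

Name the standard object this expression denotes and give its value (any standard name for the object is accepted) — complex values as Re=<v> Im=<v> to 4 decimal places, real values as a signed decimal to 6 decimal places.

This sum is the spherical-harmonic addition theorem: it equals the Legendre polynomial P_l(cos γ) of the angle γ between the two directions.
Addition theorem: P_8(cos γ) = (4π/17) Σ_m Y*_{lm}(Ω₁) Y_{lm}(Ω₂), m = −8…8:
  m=-8: (0.041497, 0.365120) × (0.030801, 0.003686) = (-0.000068, 0.011399)  (running Σ = (-0.000068, 0.011399))
  m=-7: (0.417794, -0.127123) × (0.013031, -0.124574) = (-0.010392, -0.053703)  (running Σ = (-0.010460, -0.042304))
  m=-6: (-0.029082, -0.056194) × (-0.299323, -0.026811) = (0.007198, 0.017600)  (running Σ = (-0.003261, -0.024704))
  m=-5: (0.264120, -0.204891) × (-0.033904, 0.454589) = (0.084186, 0.127013)  (running Σ = (0.080925, 0.102309))
  m=-4: (-0.145156, -0.129593) × (0.367385, 0.021906) = (-0.050489, -0.050790)  (running Σ = (0.030436, 0.051519))
  m=-3: (0.130720, -0.214841) × (-0.001816, 0.040639) = (0.008493, 0.005703)  (running Σ = (0.038929, 0.057221))
  m=-2: (-0.224908, -0.085790) × (0.381068, 0.011351) = (-0.084732, -0.035245)  (running Σ = (-0.045803, 0.021977))
  m=-1: (0.038052, -0.206525) × (0.002151, -0.144471) = (-0.029755, -0.005942)  (running Σ = (-0.075558, 0.016035))
  m=0: (-0.252054, -0.000000) × (0.341527, 0.000000) = (-0.086083, -0.000000)  (running Σ = (-0.161641, 0.016035))
  m=1: (-0.038052, -0.206525) × (-0.002151, -0.144471) = (-0.029755, 0.005942)  (running Σ = (-0.191396, 0.021977))
  m=2: (-0.224908, 0.085790) × (0.381068, -0.011351) = (-0.084732, 0.035245)  (running Σ = (-0.276128, 0.057221))
  m=3: (-0.130720, -0.214841) × (0.001816, 0.040639) = (0.008493, -0.005703)  (running Σ = (-0.267634, 0.051519))
  m=4: (-0.145156, 0.129593) × (0.367385, -0.021906) = (-0.050489, 0.050790)  (running Σ = (-0.318124, 0.102309))
  m=5: (-0.264120, -0.204891) × (0.033904, 0.454589) = (0.084186, -0.127013)  (running Σ = (-0.233937, -0.024704))
  m=6: (-0.029082, 0.056194) × (-0.299323, 0.026811) = (0.007198, -0.017600)  (running Σ = (-0.226739, -0.042304))
  m=7: (-0.417794, -0.127123) × (-0.013031, -0.124574) = (-0.010392, 0.053703)  (running Σ = (-0.237131, 0.011399))
  m=8: (0.041497, -0.365120) × (0.030801, -0.003686) = (-0.000068, -0.011399)  (running Σ = (-0.237199, -0.000000))
Σ over m = (-0.237199, -0.000000); ×(4π/17) → (-0.175337, -0.000000). Real part: -0.175337

Legendre polynomial (addition theorem), -0.175337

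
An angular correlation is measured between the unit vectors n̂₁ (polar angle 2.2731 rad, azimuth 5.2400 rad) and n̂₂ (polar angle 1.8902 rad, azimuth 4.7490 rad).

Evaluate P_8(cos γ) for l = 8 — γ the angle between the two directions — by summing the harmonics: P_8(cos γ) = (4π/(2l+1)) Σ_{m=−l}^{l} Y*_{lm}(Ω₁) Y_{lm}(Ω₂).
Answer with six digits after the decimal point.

Term-by-term m-sum for l=8 (normalisation 4π/17 = 0.739198):
  m=-8: Y*=-0.02805 - 0.05239j  Y=0.32580 - 0.09825j  product -0.01428 - 0.01431j
  m=-7: Y*=-0.10543 + 0.17131j  Y=0.11411 + 0.43547j  product -0.08663 - 0.02636j
  m=-6: Y*=0.39159 + 0.00943j  Y=-0.12887 + 0.02877j  product -0.05074 + 0.01005j
  m=-5: Y*=-0.21413 - 0.38868j  Y=0.05454 + 0.29460j  product 0.10283 - 0.08428j
  m=-4: Y*=-0.08670 + 0.14475j  Y=-0.25334 + 0.03737j  product 0.01656 - 0.03991j
  m=-3: Y*=-0.26563 - 0.00320j  Y=0.02098 + 0.19029j  product -0.00497 - 0.05062j
  m=-2: Y*=0.16118 + 0.28441j  Y=-0.29014 + 0.02128j  product -0.05282 - 0.07909j
  m=-1: Y*=-0.06328 + 0.10860j  Y=0.00512 + 0.13980j  product -0.01551 - 0.00829j
  m=+0: Y*=0.34741 + 0.00000j  Y=-0.29776 + 0.00000j  product -0.10344 + 0.00000j
  m=+1: Y*=0.06328 + 0.10860j  Y=-0.00512 + 0.13980j  product -0.01551 + 0.00829j
  m=+2: Y*=0.16118 - 0.28441j  Y=-0.29014 - 0.02128j  product -0.05282 + 0.07909j
  m=+3: Y*=0.26563 - 0.00320j  Y=-0.02098 + 0.19029j  product -0.00497 + 0.05062j
  m=+4: Y*=-0.08670 - 0.14475j  Y=-0.25334 - 0.03737j  product 0.01656 + 0.03991j
  m=+5: Y*=0.21413 - 0.38868j  Y=-0.05454 + 0.29460j  product 0.10283 + 0.08428j
  m=+6: Y*=0.39159 - 0.00943j  Y=-0.12887 - 0.02877j  product -0.05074 - 0.01005j
  m=+7: Y*=0.10543 + 0.17131j  Y=-0.11411 + 0.43547j  product -0.08663 + 0.02636j
  m=+8: Y*=-0.02805 + 0.05239j  Y=0.32580 + 0.09825j  product -0.01428 + 0.01431j
Σ over m = -0.31456 + 0.00000j; ×(4π/17) → -0.23253 + 0.00000j. Real part: -0.232525

-0.232525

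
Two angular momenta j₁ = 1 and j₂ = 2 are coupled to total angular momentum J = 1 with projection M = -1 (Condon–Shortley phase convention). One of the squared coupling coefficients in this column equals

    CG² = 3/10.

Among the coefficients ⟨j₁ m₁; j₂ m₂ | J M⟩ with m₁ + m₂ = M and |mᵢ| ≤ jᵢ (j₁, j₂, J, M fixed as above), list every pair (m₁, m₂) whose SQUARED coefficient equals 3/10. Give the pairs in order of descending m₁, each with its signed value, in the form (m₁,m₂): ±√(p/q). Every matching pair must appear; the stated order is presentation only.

Admissible pairs with m₁+m₂ = M = -1: (-1,0), (0,-1), (1,-2)
  (m₁,m₂)=(1,-2): CG² = 3/5, CG = +√(3/5)
  (m₁,m₂)=(0,-1): CG² = 3/10, CG = −√(3/10)   ← matches the target
  (m₁,m₂)=(-1,0): CG² = 1/10, CG = +√(1/10)
Pairs with CG² = 3/10: (0,-1): −√(3/10)

(0,-1): −√(3/10)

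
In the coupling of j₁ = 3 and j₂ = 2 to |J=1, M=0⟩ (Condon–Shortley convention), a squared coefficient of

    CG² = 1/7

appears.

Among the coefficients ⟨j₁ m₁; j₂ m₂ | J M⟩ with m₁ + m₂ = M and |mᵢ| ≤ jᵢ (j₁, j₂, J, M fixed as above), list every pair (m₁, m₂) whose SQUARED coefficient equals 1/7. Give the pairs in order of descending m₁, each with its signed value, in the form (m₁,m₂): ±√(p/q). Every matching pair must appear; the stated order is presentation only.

Admissible pairs with m₁+m₂ = M = 0: (-2,2), (-1,1), (0,0), (1,-1), (2,-2)
  (m₁,m₂)=(2,-2): CG² = 1/7, CG = +√(1/7)   ← matches the target
  (m₁,m₂)=(1,-1): CG² = 8/35, CG = −√(8/35)
  (m₁,m₂)=(0,0): CG² = 9/35, CG = +√(9/35)
  (m₁,m₂)=(-1,1): CG² = 8/35, CG = −√(8/35)
  (m₁,m₂)=(-2,2): CG² = 1/7, CG = +√(1/7)   ← matches the target
Pairs with CG² = 1/7: (2,-2): +√(1/7); (-2,2): +√(1/7)

(2,-2): +√(1/7); (-2,2): +√(1/7)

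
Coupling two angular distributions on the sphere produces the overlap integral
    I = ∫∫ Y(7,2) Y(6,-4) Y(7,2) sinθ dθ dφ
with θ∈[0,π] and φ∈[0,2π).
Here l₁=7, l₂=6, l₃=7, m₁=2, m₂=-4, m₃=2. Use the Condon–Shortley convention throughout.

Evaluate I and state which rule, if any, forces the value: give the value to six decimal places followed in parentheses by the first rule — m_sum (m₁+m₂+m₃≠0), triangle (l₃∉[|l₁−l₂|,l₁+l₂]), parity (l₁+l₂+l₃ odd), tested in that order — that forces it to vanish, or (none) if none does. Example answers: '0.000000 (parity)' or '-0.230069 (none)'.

m-sum 0 ✓  L=20 even ✓  1≤7≤13 ✓
Π(2lᵢ+1) = 15×13×15 = 2925
triangle coeff Δ(7,6,7) = 1/2444321880
Σ_t [0,6]: t=0:+1/2612736000 t=1:−1/20736000 t=2:+1/1658880 t=3:−1/746496 t=4:+1/1658880 t=5:−1/20736000 t=6:+1/2612736000 = -1/4354560
(3j)²=1000/138567 [(7 6 7; 0 0 0)], sign=+1
Σ_t [0,2]: t=0:+1/24883200 t=1:−1/8294400 t=2:+1/24883200 = -1/24883200
(3j)²=420/46189 [(7 6 7; 2 -4 2)], sign=+1
⇒ 4πI² = 31500000/164109517
I = (+1)√(31500000/164109517/(4π)) = 0.12359004
No selection rule forces the value: the integral is nonzero (none).

0.123590 (none)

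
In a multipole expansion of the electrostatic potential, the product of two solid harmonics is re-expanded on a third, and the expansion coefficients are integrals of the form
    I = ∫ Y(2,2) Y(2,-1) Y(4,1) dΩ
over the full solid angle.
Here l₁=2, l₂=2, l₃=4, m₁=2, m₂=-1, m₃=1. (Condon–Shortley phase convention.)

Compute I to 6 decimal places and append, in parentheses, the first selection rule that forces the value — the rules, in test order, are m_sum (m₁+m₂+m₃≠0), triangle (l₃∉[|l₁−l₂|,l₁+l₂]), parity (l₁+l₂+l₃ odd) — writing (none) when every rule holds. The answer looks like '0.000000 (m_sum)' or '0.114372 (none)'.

m-sum = 2 − 1 + 1 = 2 ≠ 0 ⇒ I = 0

0.000000 (m_sum)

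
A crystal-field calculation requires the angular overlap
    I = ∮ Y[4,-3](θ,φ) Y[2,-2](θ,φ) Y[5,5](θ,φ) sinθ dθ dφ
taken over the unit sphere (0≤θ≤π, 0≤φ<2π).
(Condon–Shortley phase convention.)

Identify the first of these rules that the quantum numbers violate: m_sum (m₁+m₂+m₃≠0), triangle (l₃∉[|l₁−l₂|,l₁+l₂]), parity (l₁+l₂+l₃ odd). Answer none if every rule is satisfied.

parity

m₁+m₂+m₃ = -3 − 2 + 5 = 0  ✓
triangle: |4−2|=2 ≤ l₃=5 ≤ 4+2=6  ✓
parity: l₁+l₂+l₃ = 11 is odd  ✗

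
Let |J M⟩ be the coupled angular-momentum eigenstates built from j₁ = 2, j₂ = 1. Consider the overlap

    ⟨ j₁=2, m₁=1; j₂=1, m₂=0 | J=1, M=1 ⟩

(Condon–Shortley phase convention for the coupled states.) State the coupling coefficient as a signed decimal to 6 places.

-0.547723  (= −√(3/10))

j₁+j₂−J=2  J+j₁−j₂=2  J−j₁+j₂=0  j₁+j₂+J+1=5
(j₁±m₁, j₂±m₂, J±M) = (3,1,1,1,2,0)
P² = 6/5
sum k=1..1:
  [1] −1/2 = -1/2
S = -1/2
C² = P²·S² = 3/10 ; C = -0.547723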